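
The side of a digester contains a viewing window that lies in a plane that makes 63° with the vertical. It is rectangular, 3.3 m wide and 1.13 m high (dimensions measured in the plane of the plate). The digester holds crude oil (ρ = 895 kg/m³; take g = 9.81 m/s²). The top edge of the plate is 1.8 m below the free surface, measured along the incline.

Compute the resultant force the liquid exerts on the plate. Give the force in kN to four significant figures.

F ≈ 35.15 kN

γ = ρg = 895 × 9.81 / 1000 = 8.77995 kN/m³.
The plate makes 63° with the vertical, i.e. θ = 90° − 63° = 27° to the horizontal. Measuring y along the incline from the free-surface line, vertical depth h = y·sinθ with sinθ = 0.453990.
The centroid lies 1.13/2 = 0.565 m below the top edge, so y_c = 1.8 + 0.565 = 2.365 m and h_c = 2.365 × 0.453990 = 1.07369 m.
A = 3.3 × 1.13 = 3.729 m².
Resultant F = γ·h_c·A = 8.77995 × 1.07369 × 3.729 = 35.1531 kN.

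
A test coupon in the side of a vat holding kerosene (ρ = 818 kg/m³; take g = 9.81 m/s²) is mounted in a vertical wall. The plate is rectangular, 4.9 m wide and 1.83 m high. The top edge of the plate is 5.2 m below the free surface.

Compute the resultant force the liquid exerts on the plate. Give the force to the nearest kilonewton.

γ = ρg = 818 × 9.81 / 1000 = 8.02458 kN/m³.
The centroid lies 1.83/2 = 0.915 m below the top edge, so the centroid depth is h_c = 5.2 + 0.915 = 6.115 m.
A = 4.9 × 1.83 = 8.967 m².
Resultant F = γ·h_c·A = 8.02458 × 6.115 × 8.967 = 440.013 kN.

F ≈ 440 kN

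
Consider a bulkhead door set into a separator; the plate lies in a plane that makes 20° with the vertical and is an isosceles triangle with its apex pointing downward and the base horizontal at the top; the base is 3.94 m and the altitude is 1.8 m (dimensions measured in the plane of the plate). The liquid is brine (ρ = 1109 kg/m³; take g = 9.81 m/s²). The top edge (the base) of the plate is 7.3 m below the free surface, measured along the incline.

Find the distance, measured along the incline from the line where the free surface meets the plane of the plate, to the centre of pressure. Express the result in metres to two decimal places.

y_p = 7.92 m

γ = ρg = 1109 × 9.81 / 1000 = 10.87929 kN/m³.
The plate makes 20° with the vertical, i.e. θ = 90° − 20° = 70° to the horizontal. Measuring y along the incline from the free-surface line, vertical depth h = y·sinθ with sinθ = 0.939693.
With the apex down, the centroid sits h/3 = 1.8/3 = 0.6 m below the base (the top edge), so y_c = 7.3 + 0.6 = 7.9 m and h_c = 7.9 × 0.939693 = 7.42357 m.
A = ½ × 3.94 × 1.8 = 3.546 m².
Resultant F = γ·h_c·A = 10.87929 × 7.42357 × 3.546 = 286.386 kN.
I_c = b·h³/36 = 3.94 × 1.8³/36 = 0.63828 m⁴.
Centre of pressure: y_p = y_c + I_c/(y_c·A) = 7.9 + 0.63828/(7.9 × 3.546) = 7.9 + 0.0227848 = 7.92278 m along the plane.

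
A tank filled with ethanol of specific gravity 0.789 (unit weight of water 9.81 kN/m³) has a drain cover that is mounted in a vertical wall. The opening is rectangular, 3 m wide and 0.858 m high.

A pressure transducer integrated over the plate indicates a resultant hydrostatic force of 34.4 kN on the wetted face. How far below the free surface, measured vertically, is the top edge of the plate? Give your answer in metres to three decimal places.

d_top ≈ 1.298 m

γ = 0.789 × 9.81 = 7.74009 kN/m³.
A = 3 × 0.858 = 2.574 m².
From F = γ·h_c·A, the centroid depth is h_c = 34.4/(7.74009 × 2.574) = 1.72665 m.
The centroid lies 0.858/2 = 0.429 m below the top edge, so the top edge sits at h_top = 1.72665 − 0.429 = 1.29765 m below the surface.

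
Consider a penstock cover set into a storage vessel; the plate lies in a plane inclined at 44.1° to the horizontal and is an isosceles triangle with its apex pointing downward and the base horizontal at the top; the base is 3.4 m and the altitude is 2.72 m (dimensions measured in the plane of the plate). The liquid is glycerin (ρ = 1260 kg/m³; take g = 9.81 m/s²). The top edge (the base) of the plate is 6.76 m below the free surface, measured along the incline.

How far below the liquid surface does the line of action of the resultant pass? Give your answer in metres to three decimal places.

γ = ρg = 1260 × 9.81 / 1000 = 12.3606 kN/m³.
Let θ = 44.1° be the plate's angle to the horizontal; measure y along the incline from where the plane meets the free surface. Vertical depth h = y·sinθ with sinθ = 0.695913.
With the apex down, the centroid sits h/3 = 2.72/3 = 0.906667 m below the base (the top edge), so y_c = 6.76 + 0.906667 = 7.66667 m and h_c = 7.66667 × 0.695913 = 5.33534 m.
A = ½ × 3.4 × 2.72 = 4.624 m².
Resultant F = γ·h_c·A = 12.3606 × 5.33534 × 4.624 = 304.944 kN.
I_c = b·h³/36 = 3.4 × 2.72³/36 = 1.90057 m⁴.
Centre of pressure: y_p = y_c + I_c/(y_c·A) = 7.66667 + 1.90057/(7.66667 × 4.624) = 7.66667 + 0.0536117 = 7.72028 m along the plane.
Vertically, h_p = y_p·sinθ = 7.72028 × 0.695913 = 5.37264 m.

h_p = 5.373 m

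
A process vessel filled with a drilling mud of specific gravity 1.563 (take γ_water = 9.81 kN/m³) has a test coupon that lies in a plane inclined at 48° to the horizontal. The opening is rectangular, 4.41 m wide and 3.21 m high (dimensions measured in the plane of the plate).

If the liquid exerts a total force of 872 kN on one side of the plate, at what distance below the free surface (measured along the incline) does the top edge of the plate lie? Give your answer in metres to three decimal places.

y_top ≈ 3.801 m

γ = 1.563 × 9.81 = 15.33303 kN/m³.
A = 4.41 × 3.21 = 14.1561 m².
From F = γ·h_c·A, the centroid depth is h_c = 872/(15.33303 × 14.1561) = 4.0174 m.
Let θ = 48° be the plate's angle to the horizontal; measure y along the incline from where the plane meets the free surface. Vertical depth h = y·sinθ with sinθ = 0.743145.
Along the incline, y_c = h_c/sinθ = 4.0174/0.743145 = 5.40594 m.
The centroid lies 3.21/2 = 1.605 m below the top edge, so the top edge sits at y_top = 5.40594 − 1.605 = 3.80094 m along the incline.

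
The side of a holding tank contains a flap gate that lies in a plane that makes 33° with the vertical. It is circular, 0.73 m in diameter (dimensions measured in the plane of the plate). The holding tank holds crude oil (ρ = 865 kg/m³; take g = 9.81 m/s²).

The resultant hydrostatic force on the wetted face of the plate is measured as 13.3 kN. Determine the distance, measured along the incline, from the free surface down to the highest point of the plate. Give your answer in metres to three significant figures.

γ = ρg = 865 × 9.81 / 1000 = 8.48565 kN/m³.
A = π(0.365)² = 0.418539 m².
From F = γ·h_c·A, the centroid depth is h_c = 13.3/(8.48565 × 0.418539) = 3.74482 m.
The plate makes 33° with the vertical, i.e. θ = 90° − 33° = 57° to the horizontal. Measuring y along the incline from the free-surface line, vertical depth h = y·sinθ with sinθ = 0.838671.
Along the incline, y_c = h_c/sinθ = 3.74482/0.838671 = 4.46518 m.
The centroid is at the centre, 0.365 m below the top of the plate, so the highest point sits at y_top = 4.46518 − 0.365 = 4.10018 m along the incline.

y_top ≈ 4.10 m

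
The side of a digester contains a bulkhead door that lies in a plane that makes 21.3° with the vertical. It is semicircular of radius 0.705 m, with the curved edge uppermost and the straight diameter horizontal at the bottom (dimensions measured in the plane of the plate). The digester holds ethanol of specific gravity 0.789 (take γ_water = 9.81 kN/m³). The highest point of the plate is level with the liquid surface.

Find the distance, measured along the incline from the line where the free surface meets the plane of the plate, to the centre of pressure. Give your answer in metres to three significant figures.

γ = 0.789 × 9.81 = 7.74009 kN/m³.
The plate makes 21.3° with the vertical, i.e. θ = 90° − 21.3° = 68.7° to the horizontal. Measuring y along the incline from the free-surface line, vertical depth h = y·sinθ with sinθ = 0.931691.
The centroid lies 4r/(3π) = 0.299211 m above the diameter, so r − 4r/(3π) = 0.705 − 0.299211 = 0.405789 m below the topmost point, so y_c = 0.405789 m and h_c = 0.405789 × 0.931691 = 0.37807 m.
A = πr²/2 = π × 0.705²/2 = 0.780725 m².
Resultant F = γ·h_c·A = 7.74009 × 0.37807 × 0.780725 = 2.28463 kN.
I_c = (π/8 − 8/(9π))·r⁴ = 0.109757 × 0.705⁴ = 0.0271137 m⁴.
Centre of pressure: y_p = y_c + I_c/(y_c·A) = 0.405789 + 0.0271137/(0.405789 × 0.780725) = 0.405789 + 0.0855836 = 0.491373 m along the plane.

y_p = 0.491 m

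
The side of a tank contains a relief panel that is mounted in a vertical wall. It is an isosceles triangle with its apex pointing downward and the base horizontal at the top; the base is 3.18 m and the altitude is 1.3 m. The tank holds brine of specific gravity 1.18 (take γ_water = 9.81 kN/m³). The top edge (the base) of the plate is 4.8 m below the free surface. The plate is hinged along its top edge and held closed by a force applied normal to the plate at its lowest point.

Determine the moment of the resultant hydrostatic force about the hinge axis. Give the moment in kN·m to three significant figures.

γ = 1.18 × 9.81 = 11.5758 kN/m³.
With the apex down, the centroid sits h/3 = 1.3/3 = 0.433333 m below the base (the top edge), so the centroid depth is h_c = 4.8 + 0.433333 = 5.23333 m.
A = ½ × 3.18 × 1.3 = 2.067 m².
Resultant F = γ·h_c·A = 11.5758 × 5.23333 × 2.067 = 125.219 kN.
I_c = b·h³/36 = 3.18 × 1.3³/36 = 0.194068 m⁴.
Centre of pressure: y_p = y_c + I_c/(y_c·A) = 5.23333 + 0.194068/(5.23333 × 2.067) = 5.23333 + 0.0179405 = 5.25127 m along the plane.
The resultant acts 0.433333 + 0.0179405 = 0.451274 m (along the plate) below the hinge at the top edge, so the moment about the hinge is M = F × 0.451274 = 125.219 × 0.451274 = 56.5081 kN·m.

M ≈ 56.5 kN·m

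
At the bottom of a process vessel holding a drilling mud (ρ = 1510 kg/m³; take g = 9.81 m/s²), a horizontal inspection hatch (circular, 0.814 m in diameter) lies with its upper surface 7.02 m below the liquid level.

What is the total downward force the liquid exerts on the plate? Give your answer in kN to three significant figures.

F ≈ 54.1 kN

γ = ρg = 1510 × 9.81 / 1000 = 14.8131 kN/m³.
The plate is horizontal, so pressure is uniform at p = γ·h = 14.8131 × 7.02 = 103.988 kN/m².
A = π(0.407)² = 0.520402 m².
F = p·A = 103.988 × 0.520402 = 54.1156 kN.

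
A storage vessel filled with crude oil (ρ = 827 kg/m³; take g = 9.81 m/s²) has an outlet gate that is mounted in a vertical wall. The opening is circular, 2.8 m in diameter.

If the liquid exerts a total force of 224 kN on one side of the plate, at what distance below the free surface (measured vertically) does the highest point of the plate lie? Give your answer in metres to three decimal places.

d_top ≈ 3.084 m

γ = ρg = 827 × 9.81 / 1000 = 8.11287 kN/m³.
A = π(1.4)² = 6.15752 m².
From F = γ·h_c·A, the centroid depth is h_c = 224/(8.11287 × 6.15752) = 4.48402 m.
The centroid is at the centre, 1.4 m below the top of the plate, so the highest point sits at h_top = 4.48402 − 1.4 = 3.08402 m below the surface.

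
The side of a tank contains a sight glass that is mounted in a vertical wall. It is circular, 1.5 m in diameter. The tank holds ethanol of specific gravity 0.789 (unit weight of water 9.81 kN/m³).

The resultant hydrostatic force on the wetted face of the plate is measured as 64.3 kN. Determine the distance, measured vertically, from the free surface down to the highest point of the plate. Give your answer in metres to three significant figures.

d_top ≈ 3.95 m

γ = 0.789 × 9.81 = 7.74009 kN/m³.
A = π(0.75)² = 1.76715 m².
From F = γ·h_c·A, the centroid depth is h_c = 64.3/(7.74009 × 1.76715) = 4.70101 m.
The centroid is at the centre, 0.75 m below the top of the plate, so the highest point sits at h_top = 4.70101 − 0.75 = 3.95101 m below the surface.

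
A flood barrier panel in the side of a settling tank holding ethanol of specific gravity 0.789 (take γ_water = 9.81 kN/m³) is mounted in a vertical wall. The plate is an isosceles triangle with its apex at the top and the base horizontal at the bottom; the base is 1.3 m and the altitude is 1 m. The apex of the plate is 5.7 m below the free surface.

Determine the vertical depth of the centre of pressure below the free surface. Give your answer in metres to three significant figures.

h_p = 6.38 m

γ = 0.789 × 9.81 = 7.74009 kN/m³.
With the apex up, the centroid sits 2h/3 = 2 × 1/3 = 0.666667 m below the apex, so the centroid depth is h_c = 5.7 + 0.666667 = 6.36667 m.
A = ½ × 1.3 × 1 = 0.65 m².
Resultant F = γ·h_c·A = 7.74009 × 6.36667 × 0.65 = 32.0311 kN.
I_c = b·h³/36 = 1.3 × 1³/36 = 0.0361111 m⁴.
Centre of pressure: y_p = y_c + I_c/(y_c·A) = 6.36667 + 0.0361111/(6.36667 × 0.65) = 6.36667 + 0.008726 = 6.3754 m along the plane.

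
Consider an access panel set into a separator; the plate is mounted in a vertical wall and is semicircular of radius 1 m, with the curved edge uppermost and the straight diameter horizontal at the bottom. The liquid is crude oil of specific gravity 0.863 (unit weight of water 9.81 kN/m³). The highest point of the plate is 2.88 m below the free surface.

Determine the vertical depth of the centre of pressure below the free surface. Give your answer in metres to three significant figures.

h_p = 3.48 m

γ = 0.863 × 9.81 = 8.46603 kN/m³.
The centroid lies 4r/(3π) = 0.424413 m above the diameter, so r − 4r/(3π) = 1 − 0.424413 = 0.575587 m below the topmost point, so the centroid depth is h_c = 2.88 + 0.575587 = 3.45559 m.
A = πr²/2 = π × 1²/2 = 1.5708 m².
Resultant F = γ·h_c·A = 8.46603 × 3.45559 × 1.5708 = 45.954 kN.
I_c = (π/8 − 8/(9π))·r⁴ = 0.109757 × 1⁴ = 0.109757 m⁴.
Centre of pressure: y_p = y_c + I_c/(y_c·A) = 3.45559 + 0.109757/(3.45559 × 1.5708) = 3.45559 + 0.0202204 = 3.47581 m along the plane.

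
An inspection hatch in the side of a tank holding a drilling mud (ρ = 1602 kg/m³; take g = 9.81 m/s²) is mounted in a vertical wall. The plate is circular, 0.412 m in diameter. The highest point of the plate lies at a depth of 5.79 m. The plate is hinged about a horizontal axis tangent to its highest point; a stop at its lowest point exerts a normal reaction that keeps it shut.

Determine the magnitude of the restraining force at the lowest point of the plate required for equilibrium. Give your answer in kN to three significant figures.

γ = ρg = 1602 × 9.81 / 1000 = 15.71562 kN/m³.
The centroid is at the centre, 0.206 m below the top of the plate, so the centroid depth is h_c = 5.79 + 0.206 = 5.996 m.
A = π(0.206)² = 0.133317 m².
Resultant F = γ·h_c·A = 15.71562 × 5.996 × 0.133317 = 12.5626 kN.
I_c = πr⁴/4 = π × 0.206⁴/4 = 0.00141436 m⁴.
Centre of pressure: y_p = y_c + I_c/(y_c·A) = 5.996 + 0.00141436/(5.996 × 0.133317) = 5.996 + 0.00176935 = 5.99777 m along the plane.
The resultant acts 0.206 + 0.00176935 = 0.207769 m (along the plate) below the hinge at the top edge, so the moment about the hinge is M = F × 0.207769 = 12.5626 × 0.207769 = 2.61012 kN·m.
A normal force at the bottom, 0.412 m from the hinge, must supply this moment: P = 2.61012/0.412 = 6.33524 kN.

P ≈ 6.34 kN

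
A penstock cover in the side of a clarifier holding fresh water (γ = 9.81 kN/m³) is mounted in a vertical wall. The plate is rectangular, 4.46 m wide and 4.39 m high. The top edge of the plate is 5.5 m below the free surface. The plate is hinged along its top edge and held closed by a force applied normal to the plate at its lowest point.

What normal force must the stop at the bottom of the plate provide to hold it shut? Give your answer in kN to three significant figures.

P ≈ 809 kN

γ = 9.81 kN/m³.
The centroid lies 4.39/2 = 2.195 m below the top edge, so the centroid depth is h_c = 5.5 + 2.195 = 7.695 m.
A = 4.46 × 4.39 = 19.5794 m².
Resultant F = γ·h_c·A = 9.81 × 7.695 × 19.5794 = 1478.01 kN.
I_c = b·h³/12 = 4.46 × 4.39³/12 = 31.4447 m⁴.
Centre of pressure: y_p = y_c + I_c/(y_c·A) = 7.695 + 31.4447/(7.695 × 19.5794) = 7.695 + 0.208708 = 7.90371 m along the plane.
The resultant acts 2.195 + 0.208708 = 2.40371 m (along the plate) below the hinge at the top edge, so the moment about the hinge is M = F × 2.40371 = 1478.01 × 2.40371 = 3552.71 kN·m.
A normal force at the bottom, 4.39 m from the hinge, must supply this moment: P = 3552.71/4.39 = 809.273 kN.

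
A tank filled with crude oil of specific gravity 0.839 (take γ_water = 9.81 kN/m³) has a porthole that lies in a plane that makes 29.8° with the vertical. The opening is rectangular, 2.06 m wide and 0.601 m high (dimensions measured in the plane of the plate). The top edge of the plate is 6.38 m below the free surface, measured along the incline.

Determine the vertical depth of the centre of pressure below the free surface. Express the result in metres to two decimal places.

h_p = 5.80 m

γ = 0.839 × 9.81 = 8.23059 kN/m³.
The plate makes 29.8° with the vertical, i.e. θ = 90° − 29.8° = 60.2° to the horizontal. Measuring y along the incline from the free-surface line, vertical depth h = y·sinθ with sinθ = 0.867765.
The centroid lies 0.601/2 = 0.3005 m below the top edge, so y_c = 6.38 + 0.3005 = 6.6805 m and h_c = 6.6805 × 0.867765 = 5.7971 m.
A = 2.06 × 0.601 = 1.23806 m².
Resultant F = γ·h_c·A = 8.23059 × 5.7971 × 1.23806 = 59.0722 kN.
I_c = b·h³/12 = 2.06 × 0.601³/12 = 0.0372657 m⁴.
Centre of pressure: y_p = y_c + I_c/(y_c·A) = 6.6805 + 0.0372657/(6.6805 × 1.23806) = 6.6805 + 0.00450566 = 6.68501 m along the plane.
Vertically, h_p = y_p·sinθ = 6.68501 × 0.867765 = 5.80102 m.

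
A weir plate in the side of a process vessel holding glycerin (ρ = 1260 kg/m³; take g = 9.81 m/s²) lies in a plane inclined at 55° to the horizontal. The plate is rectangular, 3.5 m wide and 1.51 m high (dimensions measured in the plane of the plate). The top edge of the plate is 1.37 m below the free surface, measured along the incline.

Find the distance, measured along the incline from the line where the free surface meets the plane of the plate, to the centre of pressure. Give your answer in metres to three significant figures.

y_p = 2.21 m

γ = ρg = 1260 × 9.81 / 1000 = 12.3606 kN/m³.
Let θ = 55° be the plate's angle to the horizontal; measure y along the incline from where the plane meets the free surface. Vertical depth h = y·sinθ with sinθ = 0.819152.
The centroid lies 1.51/2 = 0.755 m below the top edge, so y_c = 1.37 + 0.755 = 2.125 m and h_c = 2.125 × 0.819152 = 1.7407 m.
A = 3.5 × 1.51 = 5.285 m².
Resultant F = γ·h_c·A = 12.3606 × 1.7407 × 5.285 = 113.713 kN.
I_c = b·h³/12 = 3.5 × 1.51³/12 = 1.00419 m⁴.
Centre of pressure: y_p = y_c + I_c/(y_c·A) = 2.125 + 1.00419/(2.125 × 5.285) = 2.125 + 0.0894153 = 2.21442 m along the plane.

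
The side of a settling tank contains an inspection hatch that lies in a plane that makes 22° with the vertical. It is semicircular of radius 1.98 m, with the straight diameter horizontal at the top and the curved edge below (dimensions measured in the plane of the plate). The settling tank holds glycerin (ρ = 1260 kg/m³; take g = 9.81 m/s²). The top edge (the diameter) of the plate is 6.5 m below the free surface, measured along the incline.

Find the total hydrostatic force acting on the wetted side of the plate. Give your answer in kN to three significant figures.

F ≈ 518 kN

γ = ρg = 1260 × 9.81 / 1000 = 12.3606 kN/m³.
The plate makes 22° with the vertical, i.e. θ = 90° − 22° = 68° to the horizontal. Measuring y along the incline from the free-surface line, vertical depth h = y·sinθ with sinθ = 0.927184.
The centroid of a semicircle lies 4r/(3π) = 0.840338 m from the diameter, here below the top edge, so y_c = 6.5 + 0.840338 = 7.34034 m and h_c = 7.34034 × 0.927184 = 6.80585 m.
A = πr²/2 = π × 1.98²/2 = 6.15815 m².
Resultant F = γ·h_c·A = 12.3606 × 6.80585 × 6.15815 = 518.051 kN.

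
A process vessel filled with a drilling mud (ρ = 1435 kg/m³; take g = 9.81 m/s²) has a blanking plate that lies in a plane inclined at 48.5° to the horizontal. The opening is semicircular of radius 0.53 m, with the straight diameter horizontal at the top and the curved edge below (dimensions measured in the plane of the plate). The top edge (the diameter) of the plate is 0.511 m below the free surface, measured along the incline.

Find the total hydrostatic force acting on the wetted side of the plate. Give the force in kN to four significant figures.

γ = ρg = 1435 × 9.81 / 1000 = 14.07735 kN/m³.
Let θ = 48.5° be the plate's angle to the horizontal; measure y along the incline from where the plane meets the free surface. Vertical depth h = y·sinθ with sinθ = 0.748956.
The centroid of a semicircle lies 4r/(3π) = 0.224939 m from the diameter, here below the top edge, so y_c = 0.511 + 0.224939 = 0.735939 m and h_c = 0.735939 × 0.748956 = 0.551186 m.
A = πr²/2 = π × 0.53²/2 = 0.441237 m².
Resultant F = γ·h_c·A = 14.07735 × 0.551186 × 0.441237 = 3.42366 kN.

F ≈ 3.424 kN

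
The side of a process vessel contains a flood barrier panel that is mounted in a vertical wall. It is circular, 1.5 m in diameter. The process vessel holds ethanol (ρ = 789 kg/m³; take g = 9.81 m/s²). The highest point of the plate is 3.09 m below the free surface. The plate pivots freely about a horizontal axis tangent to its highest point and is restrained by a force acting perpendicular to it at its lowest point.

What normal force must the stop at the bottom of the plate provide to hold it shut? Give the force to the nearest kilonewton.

P ≈ 28 kN

γ = ρg = 789 × 9.81 / 1000 = 7.74009 kN/m³.
The centroid is at the centre, 0.75 m below the top of the plate, so the centroid depth is h_c = 3.09 + 0.75 = 3.84 m.
A = π(0.75)² = 1.76715 m².
Resultant F = γ·h_c·A = 7.74009 × 3.84 × 1.76715 = 52.5231 kN.
I_c = πr⁴/4 = π × 0.75⁴/4 = 0.248505 m⁴.
Centre of pressure: y_p = y_c + I_c/(y_c·A) = 3.84 + 0.248505/(3.84 × 1.76715) = 3.84 + 0.036621 = 3.87662 m along the plane.
The resultant acts 0.75 + 0.036621 = 0.786621 m (along the plate) below the hinge at the top edge, so the moment about the hinge is M = F × 0.786621 = 52.5231 × 0.786621 = 41.3158 kN·m.
A normal force at the bottom, 1.5 m from the hinge, must supply this moment: P = 41.3158/1.5 = 27.5439 kN.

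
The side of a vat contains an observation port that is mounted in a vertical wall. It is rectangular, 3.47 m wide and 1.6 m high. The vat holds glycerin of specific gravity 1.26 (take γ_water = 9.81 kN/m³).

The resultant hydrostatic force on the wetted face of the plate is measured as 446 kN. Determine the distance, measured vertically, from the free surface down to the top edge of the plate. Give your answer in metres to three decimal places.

γ = 1.26 × 9.81 = 12.3606 kN/m³.
A = 3.47 × 1.6 = 5.552 m².
From F = γ·h_c·A, the centroid depth is h_c = 446/(12.3606 × 5.552) = 6.49899 m.
The centroid lies 1.6/2 = 0.8 m below the top edge, so the top edge sits at h_top = 6.49899 − 0.8 = 5.69899 m below the surface.

d_top ≈ 5.699 m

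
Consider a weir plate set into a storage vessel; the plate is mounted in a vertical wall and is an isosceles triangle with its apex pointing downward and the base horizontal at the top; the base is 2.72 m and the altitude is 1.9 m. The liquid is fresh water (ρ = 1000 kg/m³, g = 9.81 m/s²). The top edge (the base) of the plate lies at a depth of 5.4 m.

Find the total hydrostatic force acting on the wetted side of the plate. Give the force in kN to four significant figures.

F ≈ 152.9 kN

γ = ρg = 1000 × 9.81 = 9810 N/m³ = 9.81 kN/m³.
With the apex down, the centroid sits h/3 = 1.9/3 = 0.633333 m below the base (the top edge), so the centroid depth is h_c = 5.4 + 0.633333 = 6.03333 m.
A = ½ × 2.72 × 1.9 = 2.584 m².
Resultant F = γ·h_c·A = 9.81 × 6.03333 × 2.584 = 152.939 kN.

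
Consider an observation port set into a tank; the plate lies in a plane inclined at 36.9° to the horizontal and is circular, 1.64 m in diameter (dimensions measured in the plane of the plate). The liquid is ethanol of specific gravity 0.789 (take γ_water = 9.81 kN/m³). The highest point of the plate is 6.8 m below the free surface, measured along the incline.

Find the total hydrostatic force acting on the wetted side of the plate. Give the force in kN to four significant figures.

F ≈ 74.81 kN

γ = 0.789 × 9.81 = 7.74009 kN/m³.
Let θ = 36.9° be the plate's angle to the horizontal; measure y along the incline from where the plane meets the free surface. Vertical depth h = y·sinθ with sinθ = 0.600420.
The centroid is at the centre, 0.82 m below the top of the plate, so y_c = 6.8 + 0.82 = 7.62 m and h_c = 7.62 × 0.600420 = 4.5752 m.
A = π(0.82)² = 2.11241 m².
Resultant F = γ·h_c·A = 7.74009 × 4.5752 × 2.11241 = 74.8056 kN.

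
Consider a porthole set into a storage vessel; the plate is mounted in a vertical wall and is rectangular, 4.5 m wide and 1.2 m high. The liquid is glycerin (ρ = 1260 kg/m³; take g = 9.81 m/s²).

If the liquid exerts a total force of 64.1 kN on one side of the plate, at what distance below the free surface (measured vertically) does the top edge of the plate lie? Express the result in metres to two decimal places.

d_top ≈ 0.36 m

γ = ρg = 1260 × 9.81 / 1000 = 12.3606 kN/m³.
A = 4.5 × 1.2 = 5.4 m².
From F = γ·h_c·A, the centroid depth is h_c = 64.1/(12.3606 × 5.4) = 0.960339 m.
The centroid lies 1.2/2 = 0.6 m below the top edge, so the top edge sits at h_top = 0.960339 − 0.6 = 0.360339 m below the surface.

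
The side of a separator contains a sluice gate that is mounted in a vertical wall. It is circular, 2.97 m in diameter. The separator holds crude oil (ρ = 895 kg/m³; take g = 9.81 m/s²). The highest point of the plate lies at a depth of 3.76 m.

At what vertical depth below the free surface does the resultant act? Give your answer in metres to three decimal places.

h_p = 5.350 m

γ = ρg = 895 × 9.81 / 1000 = 8.77995 kN/m³.
The centroid is at the centre, 1.485 m below the top of the plate, so the centroid depth is h_c = 3.76 + 1.485 = 5.245 m.
A = π(1.485)² = 6.92792 m².
Resultant F = γ·h_c·A = 8.77995 × 5.245 × 6.92792 = 319.037 kN.
I_c = πr⁴/4 = π × 1.485⁴/4 = 3.8194 m⁴.
Centre of pressure: y_p = y_c + I_c/(y_c·A) = 5.245 + 3.8194/(5.245 × 6.92792) = 5.245 + 0.105111 = 5.35011 m along the plane.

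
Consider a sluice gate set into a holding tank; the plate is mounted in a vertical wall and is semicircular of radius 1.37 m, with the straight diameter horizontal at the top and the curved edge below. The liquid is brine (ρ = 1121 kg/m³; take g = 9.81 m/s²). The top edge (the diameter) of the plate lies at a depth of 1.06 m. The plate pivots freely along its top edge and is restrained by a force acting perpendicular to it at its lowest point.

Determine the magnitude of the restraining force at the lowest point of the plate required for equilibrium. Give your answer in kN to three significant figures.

γ = ρg = 1121 × 9.81 / 1000 = 10.99701 kN/m³.
The centroid of a semicircle lies 4r/(3π) = 0.581446 m from the diameter, here below the top edge, so the centroid depth is h_c = 1.06 + 0.581446 = 1.64145 m.
A = πr²/2 = π × 1.37²/2 = 2.94823 m².
Resultant F = γ·h_c·A = 10.99701 × 1.64145 × 2.94823 = 53.2186 kN.
I_c = (π/8 − 8/(9π))·r⁴ = 0.109757 × 1.37⁴ = 0.386647 m⁴.
Centre of pressure: y_p = y_c + I_c/(y_c·A) = 1.64145 + 0.386647/(1.64145 × 2.94823) = 1.64145 + 0.0798961 = 1.72135 m along the plane.
The resultant acts 0.581446 + 0.0798961 = 0.661342 m (along the plate) below the hinge at the top edge, so the moment about the hinge is M = F × 0.661342 = 53.2186 × 0.661342 = 35.1957 kN·m.
A normal force at the bottom, 1.37 m from the hinge, must supply this moment: P = 35.1957/1.37 = 25.6903 kN.

P ≈ 25.7 kN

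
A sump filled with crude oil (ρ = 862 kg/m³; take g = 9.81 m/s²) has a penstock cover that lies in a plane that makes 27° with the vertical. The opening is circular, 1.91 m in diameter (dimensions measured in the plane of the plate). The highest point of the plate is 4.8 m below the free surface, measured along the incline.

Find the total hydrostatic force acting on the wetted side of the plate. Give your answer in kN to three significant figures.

γ = ρg = 862 × 9.81 / 1000 = 8.45622 kN/m³.
The plate makes 27° with the vertical, i.e. θ = 90° − 27° = 63° to the horizontal. Measuring y along the incline from the free-surface line, vertical depth h = y·sinθ with sinθ = 0.891007.
The centroid is at the centre, 0.955 m below the top of the plate, so y_c = 4.8 + 0.955 = 5.755 m and h_c = 5.755 × 0.891007 = 5.12775 m.
A = π(0.955)² = 2.86521 m².
Resultant F = γ·h_c·A = 8.45622 × 5.12775 × 2.86521 = 124.239 kN.

F ≈ 124 kN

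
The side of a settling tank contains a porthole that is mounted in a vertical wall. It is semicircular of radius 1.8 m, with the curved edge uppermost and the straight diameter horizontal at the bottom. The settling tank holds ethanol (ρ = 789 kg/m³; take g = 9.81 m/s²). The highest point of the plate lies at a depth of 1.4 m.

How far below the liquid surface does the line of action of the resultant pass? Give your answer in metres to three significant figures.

h_p = 2.53 m

γ = ρg = 789 × 9.81 / 1000 = 7.74009 kN/m³.
The centroid lies 4r/(3π) = 0.763944 m above the diameter, so r − 4r/(3π) = 1.8 − 0.763944 = 1.03606 m below the topmost point, so the centroid depth is h_c = 1.4 + 1.03606 = 2.43606 m.
A = πr²/2 = π × 1.8²/2 = 5.08938 m².
Resultant F = γ·h_c·A = 7.74009 × 2.43606 × 5.08938 = 95.9619 kN.
I_c = (π/8 − 8/(9π))·r⁴ = 0.109757 × 1.8⁴ = 1.15219 m⁴.
Centre of pressure: y_p = y_c + I_c/(y_c·A) = 2.43606 + 1.15219/(2.43606 × 5.08938) = 2.43606 + 0.0929333 = 2.52899 m along the plane.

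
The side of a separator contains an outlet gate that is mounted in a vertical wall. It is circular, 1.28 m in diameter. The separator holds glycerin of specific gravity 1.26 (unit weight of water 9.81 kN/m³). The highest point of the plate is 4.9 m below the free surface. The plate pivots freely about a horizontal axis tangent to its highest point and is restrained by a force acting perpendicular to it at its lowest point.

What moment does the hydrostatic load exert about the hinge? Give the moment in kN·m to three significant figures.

M ≈ 58.0 kN·m

γ = 1.26 × 9.81 = 12.3606 kN/m³.
The centroid is at the centre, 0.64 m below the top of the plate, so the centroid depth is h_c = 4.9 + 0.64 = 5.54 m.
A = π(0.64)² = 1.2868 m².
Resultant F = γ·h_c·A = 12.3606 × 5.54 × 1.2868 = 88.1171 kN.
I_c = πr⁴/4 = π × 0.64⁴/4 = 0.131768 m⁴.
Centre of pressure: y_p = y_c + I_c/(y_c·A) = 5.54 + 0.131768/(5.54 × 1.2868) = 5.54 + 0.0184837 = 5.55848 m along the plane.
The resultant acts 0.64 + 0.0184837 = 0.658484 m (along the plate) below the hinge at the top edge, so the moment about the hinge is M = F × 0.658484 = 88.1171 × 0.658484 = 58.0237 kN·m.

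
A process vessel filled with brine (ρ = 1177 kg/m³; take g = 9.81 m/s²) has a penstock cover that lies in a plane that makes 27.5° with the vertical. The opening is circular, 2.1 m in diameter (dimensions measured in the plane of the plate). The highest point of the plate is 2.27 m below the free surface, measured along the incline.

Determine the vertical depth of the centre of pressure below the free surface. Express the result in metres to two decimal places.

h_p = 3.02 m

γ = ρg = 1177 × 9.81 / 1000 = 11.54637 kN/m³.
The plate makes 27.5° with the vertical, i.e. θ = 90° − 27.5° = 62.5° to the horizontal. Measuring y along the incline from the free-surface line, vertical depth h = y·sinθ with sinθ = 0.887011.
The centroid is at the centre, 1.05 m below the top of the plate, so y_c = 2.27 + 1.05 = 3.32 m and h_c = 3.32 × 0.887011 = 2.94488 m.
A = π(1.05)² = 3.46361 m².
Resultant F = γ·h_c·A = 11.54637 × 2.94488 × 3.46361 = 117.772 kN.
I_c = πr⁴/4 = π × 1.05⁴/4 = 0.954656 m⁴.
Centre of pressure: y_p = y_c + I_c/(y_c·A) = 3.32 + 0.954656/(3.32 × 3.46361) = 3.32 + 0.0830194 = 3.40302 m along the plane.
Vertically, h_p = y_p·sinθ = 3.40302 × 0.887011 = 3.01852 m.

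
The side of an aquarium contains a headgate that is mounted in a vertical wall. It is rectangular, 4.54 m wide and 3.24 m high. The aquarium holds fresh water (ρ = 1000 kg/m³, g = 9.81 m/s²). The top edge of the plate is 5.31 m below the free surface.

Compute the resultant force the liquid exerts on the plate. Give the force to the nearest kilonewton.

F ≈ 1000 kN

γ = ρg = 1000 × 9.81 = 9810 N/m³ = 9.81 kN/m³.
The centroid lies 3.24/2 = 1.62 m below the top edge, so the centroid depth is h_c = 5.31 + 1.62 = 6.93 m.
A = 4.54 × 3.24 = 14.7096 m².
Resultant F = γ·h_c·A = 9.81 × 6.93 × 14.7096 = 1000.01 kN.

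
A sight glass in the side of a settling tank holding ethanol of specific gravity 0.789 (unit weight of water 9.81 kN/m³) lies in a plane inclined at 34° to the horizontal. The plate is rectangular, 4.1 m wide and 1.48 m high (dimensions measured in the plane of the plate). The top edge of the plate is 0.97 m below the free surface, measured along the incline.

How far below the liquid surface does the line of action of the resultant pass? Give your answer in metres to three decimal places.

γ = 0.789 × 9.81 = 7.74009 kN/m³.
Let θ = 34° be the plate's angle to the horizontal; measure y along the incline from where the plane meets the free surface. Vertical depth h = y·sinθ with sinθ = 0.559193.
The centroid lies 1.48/2 = 0.74 m below the top edge, so y_c = 0.97 + 0.74 = 1.71 m and h_c = 1.71 × 0.559193 = 0.95622 m.
A = 4.1 × 1.48 = 6.068 m².
Resultant F = γ·h_c·A = 7.74009 × 0.95622 × 6.068 = 44.9107 kN.
I_c = b·h³/12 = 4.1 × 1.48³/12 = 1.10761 m⁴.
Centre of pressure: y_p = y_c + I_c/(y_c·A) = 1.71 + 1.10761/(1.71 × 6.068) = 1.71 + 0.106744 = 1.81674 m along the plane.
Vertically, h_p = y_p·sinθ = 1.81674 × 0.559193 = 1.01591 m.

h_p = 1.016 m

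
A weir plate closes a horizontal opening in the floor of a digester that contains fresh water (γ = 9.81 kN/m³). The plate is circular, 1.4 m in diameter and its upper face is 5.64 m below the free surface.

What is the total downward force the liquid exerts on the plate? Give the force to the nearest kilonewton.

F ≈ 85 kN

γ = 9.81 kN/m³.
The plate is horizontal, so pressure is uniform at p = γ·h = 9.81 × 5.64 = 55.3284 kN/m².
A = π(0.7)² = 1.53938 m².
F = p·A = 55.3284 × 1.53938 = 85.1714 kN.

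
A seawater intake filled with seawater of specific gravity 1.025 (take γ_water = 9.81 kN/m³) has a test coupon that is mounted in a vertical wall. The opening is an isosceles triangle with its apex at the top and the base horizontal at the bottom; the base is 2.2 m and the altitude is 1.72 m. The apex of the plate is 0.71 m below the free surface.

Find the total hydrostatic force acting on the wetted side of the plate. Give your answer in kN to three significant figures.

F ≈ 35.3 kN

γ = 1.025 × 9.81 = 10.05525 kN/m³.
With the apex up, the centroid sits 2h/3 = 2 × 1.72/3 = 1.14667 m below the apex, so the centroid depth is h_c = 0.71 + 1.14667 = 1.85667 m.
A = ½ × 2.2 × 1.72 = 1.892 m².
Resultant F = γ·h_c·A = 10.05525 × 1.85667 × 1.892 = 35.3223 kN.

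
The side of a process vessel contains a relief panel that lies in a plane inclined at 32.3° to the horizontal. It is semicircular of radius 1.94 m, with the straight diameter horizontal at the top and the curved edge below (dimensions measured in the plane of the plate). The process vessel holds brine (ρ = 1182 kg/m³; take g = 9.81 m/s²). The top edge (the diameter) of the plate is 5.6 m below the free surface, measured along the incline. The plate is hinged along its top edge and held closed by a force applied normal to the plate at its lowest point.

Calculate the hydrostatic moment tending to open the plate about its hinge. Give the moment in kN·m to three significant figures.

M ≈ 203 kN·m

γ = ρg = 1182 × 9.81 / 1000 = 11.59542 kN/m³.
Let θ = 32.3° be the plate's angle to the horizontal; measure y along the incline from where the plane meets the free surface. Vertical depth h = y·sinθ with sinθ = 0.534352.
The centroid of a semicircle lies 4r/(3π) = 0.823362 m from the diameter, here below the top edge, so y_c = 5.6 + 0.823362 = 6.42336 m and h_c = 6.42336 × 0.534352 = 3.43234 m.
A = πr²/2 = π × 1.94²/2 = 5.91185 m².
Resultant F = γ·h_c·A = 11.59542 × 3.43234 × 5.91185 = 235.288 kN.
I_c = (π/8 − 8/(9π))·r⁴ = 0.109757 × 1.94⁴ = 1.55467 m⁴.
Centre of pressure: y_p = y_c + I_c/(y_c·A) = 6.42336 + 1.55467/(6.42336 × 5.91185) = 6.42336 + 0.0409404 = 6.4643 m along the plane.
The resultant acts 0.823362 + 0.0409404 = 0.864302 m (along the plate) below the hinge at the top edge, so the moment about the hinge is M = F × 0.864302 = 235.288 × 0.864302 = 203.36 kN·m.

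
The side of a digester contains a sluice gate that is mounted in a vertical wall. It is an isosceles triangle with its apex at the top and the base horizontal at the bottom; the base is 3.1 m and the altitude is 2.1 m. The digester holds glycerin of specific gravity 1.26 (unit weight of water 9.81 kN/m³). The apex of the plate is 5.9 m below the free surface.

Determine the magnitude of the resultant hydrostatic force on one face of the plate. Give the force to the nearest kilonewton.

γ = 1.26 × 9.81 = 12.3606 kN/m³.
With the apex up, the centroid sits 2h/3 = 2 × 2.1/3 = 1.4 m below the apex, so the centroid depth is h_c = 5.9 + 1.4 = 7.3 m.
A = ½ × 3.1 × 2.1 = 3.255 m².
Resultant F = γ·h_c·A = 12.3606 × 7.3 × 3.255 = 293.706 kN.

F ≈ 294 kN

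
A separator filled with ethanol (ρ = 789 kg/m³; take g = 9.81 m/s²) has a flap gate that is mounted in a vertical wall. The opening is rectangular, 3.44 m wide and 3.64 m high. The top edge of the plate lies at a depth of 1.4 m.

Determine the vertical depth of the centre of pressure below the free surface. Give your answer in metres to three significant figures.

γ = ρg = 789 × 9.81 / 1000 = 7.74009 kN/m³.
The centroid lies 3.64/2 = 1.82 m below the top edge, so the centroid depth is h_c = 1.4 + 1.82 = 3.22 m.
A = 3.44 × 3.64 = 12.5216 m².
Resultant F = γ·h_c·A = 7.74009 × 3.22 × 12.5216 = 312.077 kN.
I_c = b·h³/12 = 3.44 × 3.64³/12 = 13.8255 m⁴.
Centre of pressure: y_p = y_c + I_c/(y_c·A) = 3.22 + 13.8255/(3.22 × 12.5216) = 3.22 + 0.342898 = 3.5629 m along the plane.

h_p = 3.56 m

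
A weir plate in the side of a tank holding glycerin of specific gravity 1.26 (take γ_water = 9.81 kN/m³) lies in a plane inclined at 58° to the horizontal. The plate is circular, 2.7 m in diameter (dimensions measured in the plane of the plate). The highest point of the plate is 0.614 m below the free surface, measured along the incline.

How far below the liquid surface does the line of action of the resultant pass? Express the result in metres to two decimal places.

h_p = 1.86 m

γ = 1.26 × 9.81 = 12.3606 kN/m³.
Let θ = 58° be the plate's angle to the horizontal; measure y along the incline from where the plane meets the free surface. Vertical depth h = y·sinθ with sinθ = 0.848048.
The centroid is at the centre, 1.35 m below the top of the plate, so y_c = 0.614 + 1.35 = 1.964 m and h_c = 1.964 × 0.848048 = 1.66557 m.
A = π(1.35)² = 5.72555 m².
Resultant F = γ·h_c·A = 12.3606 × 1.66557 × 5.72555 = 117.874 kN.
I_c = πr⁴/4 = π × 1.35⁴/4 = 2.6087 m⁴.
Centre of pressure: y_p = y_c + I_c/(y_c·A) = 1.964 + 2.6087/(1.964 × 5.72555) = 1.964 + 0.231988 = 2.19599 m along the plane.
Vertically, h_p = y_p·sinθ = 2.19599 × 0.848048 = 1.8623 m.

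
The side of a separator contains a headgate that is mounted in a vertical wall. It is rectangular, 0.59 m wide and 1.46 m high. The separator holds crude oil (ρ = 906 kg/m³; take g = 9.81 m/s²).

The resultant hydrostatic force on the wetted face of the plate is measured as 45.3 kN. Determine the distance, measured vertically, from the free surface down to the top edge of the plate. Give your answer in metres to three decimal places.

γ = ρg = 906 × 9.81 / 1000 = 8.88786 kN/m³.
A = 0.59 × 1.46 = 0.8614 m².
From F = γ·h_c·A, the centroid depth is h_c = 45.3/(8.88786 × 0.8614) = 5.91693 m.
The centroid lies 1.46/2 = 0.73 m below the top edge, so the top edge sits at h_top = 5.91693 − 0.73 = 5.18693 m below the surface.

d_top ≈ 5.187 m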